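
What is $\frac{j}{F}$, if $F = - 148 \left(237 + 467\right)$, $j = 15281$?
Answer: $- \frac{413}{2816} \approx -0.14666$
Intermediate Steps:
$F = -104192$ ($F = \left(-148\right) 704 = -104192$)
$\frac{j}{F} = \frac{15281}{-104192} = 15281 \left(- \frac{1}{104192}\right) = - \frac{413}{2816}$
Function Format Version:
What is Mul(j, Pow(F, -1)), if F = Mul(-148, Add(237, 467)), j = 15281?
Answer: Rational(-413, 2816) ≈ -0.14666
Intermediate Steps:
F = -104192 (F = Mul(-148, 704) = -104192)
Mul(j, Pow(F, -1)) = Mul(15281, Pow(-104192, -1)) = Mul(15281, Rational(-1, 104192)) = Rational(-413, 2816)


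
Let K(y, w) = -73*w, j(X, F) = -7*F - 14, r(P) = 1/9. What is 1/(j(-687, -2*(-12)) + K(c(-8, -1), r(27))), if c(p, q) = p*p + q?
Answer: -9/1711 ≈ -0.0052601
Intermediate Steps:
c(p, q) = q + p**2 (c(p, q) = p**2 + q = q + p**2)
r(P) = 1/9
j(X, F) = -14 - 7*F
1/(j(-687, -2*(-12)) + K(c(-8, -1), r(27))) = 1/((-14 - (-14)*(-12)) - 73*1/9) = 1/((-14 - 7*24) - 73/9) = 1/((-14 - 168) - 73/9) = 1/(-182 - 73/9) = 1/(-1711/9) = -9/1711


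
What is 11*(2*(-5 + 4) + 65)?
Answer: 693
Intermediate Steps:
11*(2*(-5 + 4) + 65) = 11*(2*(-1) + 65) = 11*(-2 + 65) = 11*63 = 693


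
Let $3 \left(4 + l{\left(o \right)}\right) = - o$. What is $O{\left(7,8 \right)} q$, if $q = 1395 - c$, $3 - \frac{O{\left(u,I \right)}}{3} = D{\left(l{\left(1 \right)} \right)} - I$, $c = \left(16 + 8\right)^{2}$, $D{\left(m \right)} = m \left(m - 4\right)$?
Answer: $-61698$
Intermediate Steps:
$l{\left(o \right)} = -4 - \frac{o}{3}$ ($l{\left(o \right)} = -4 + \frac{\left(-1\right) o}{3} = -4 - \frac{o}{3}$)
$D{\left(m \right)} = m \left(-4 + m\right)$
$c = 576$ ($c = 24^{2} = 576$)
$O{\left(u,I \right)} = - \frac{298}{3} + 3 I$ ($O{\left(u,I \right)} = 9 - 3 \left(\left(-4 - \frac{1}{3}\right) \left(-4 - \frac{13}{3}\right) - I\right) = 9 - 3 \left(- \frac{13 \left(-4 - \frac{13}{3}\right)}{3} - I\right) = 9 - 3 \left(\left(- \frac{13}{3}\right) \left(- \frac{25}{3}\right) - I\right) = 9 - 3 \left(\frac{325}{9} - I\right) = 9 + \left(- \frac{325}{3} + 3 I\right) = - \frac{298}{3} + 3 I$)
$q = 819$ ($q = 1395 - 576 = 819$)
$O{\left(7,8 \right)} q = \left(- \frac{298}{3} + 3 \cdot 8\right) 819 = \left(- \frac{298}{3} + 24\right) 819 = \left(- \frac{226}{3}\right) 819 = -61698$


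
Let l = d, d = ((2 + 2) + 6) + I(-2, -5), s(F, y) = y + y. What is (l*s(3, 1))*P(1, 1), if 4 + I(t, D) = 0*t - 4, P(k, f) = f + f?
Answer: 8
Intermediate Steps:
P(k, f) = 2*f
s(F, y) = 2*y
I(t, D) = -8 (I(t, D) = -4 + (0*t - 4) = -4 + (0 - 4) = -4 - 4 = -8)
d = 2 (d = ((2 + 2) + 6) - 8 = (4 + 6) - 8 = 10 - 8 = 2)
l = 2
(l*s(3, 1))*P(1, 1) = (2*(2*1))*(2*1) = (2*2)*2 = 4*2 = 8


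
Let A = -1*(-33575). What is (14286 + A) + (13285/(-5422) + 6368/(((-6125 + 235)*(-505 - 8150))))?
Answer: 6614110103910223/138201222450 ≈ 47859.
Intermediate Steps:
A = 33575
(14286 + A) + (13285/(-5422) + 6368/(((-6125 + 235)*(-505 - 8150)))) = (14286 + 33575) + (13285/(-5422) + 6368/(((-6125 + 235)*(-505 - 8150)))) = 47861 + (13285*(-1/5422) + 6368/((-5890*(-8655)))) = 47861 + (-13285/5422 + 6368/50977950) = 47861 + (-13285/5422 + 6368*(1/50977950)) = 47861 + (-13285/5422 + 3184/25488975) = 47861 - 338603769227/138201222450 = 6614110103910223/138201222450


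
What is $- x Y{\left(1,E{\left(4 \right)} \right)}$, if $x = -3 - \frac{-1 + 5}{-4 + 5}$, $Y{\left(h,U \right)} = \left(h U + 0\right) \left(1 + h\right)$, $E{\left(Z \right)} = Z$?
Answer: $56$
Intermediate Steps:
$Y{\left(h,U \right)} = U h \left(1 + h\right)$ ($Y{\left(h,U \right)} = \left(U h + 0\right) \left(1 + h\right) = U h \left(1 + h\right)$)
$x = -7$ ($x = -3 - \frac{4}{1} = -3 - 4 \cdot 1 = -3 - 4 = -7$)
$- x Y{\left(1,E{\left(4 \right)} \right)} = \left(-1\right) \left(-7\right) 4 \cdot 1 \left(1 + 1\right) = 7 \cdot 4 \cdot 1 \cdot 2 = 7 \cdot 8 = 56$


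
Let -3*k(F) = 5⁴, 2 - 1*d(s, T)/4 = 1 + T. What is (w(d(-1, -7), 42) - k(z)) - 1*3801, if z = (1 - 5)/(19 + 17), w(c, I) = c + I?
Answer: -10556/3 ≈ -3518.7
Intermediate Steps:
d(s, T) = 4 - 4*T (d(s, T) = 8 - 4*(1 + T) = 8 + (-4 - 4*T) = 4 - 4*T)
w(c, I) = I + c
z = -⅑ (z = -4/36 = -4*1/36 = -⅑ ≈ -0.11111)
k(F) = -625/3 (k(F) = -⅓*5⁴ = -⅓*625 = -625/3)
(w(d(-1, -7), 42) - k(z)) - 1*3801 = ((42 + (4 - 4*(-7))) - 1*(-625/3)) - 1*3801 = ((42 + (4 + 28)) + 625/3) - 3801 = ((42 + 32) + 625/3) - 3801 = (74 + 625/3) - 3801 = 847/3 - 3801 = -10556/3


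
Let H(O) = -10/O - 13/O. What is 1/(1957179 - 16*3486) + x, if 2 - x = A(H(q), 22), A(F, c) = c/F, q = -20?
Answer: -749152759/43732269 ≈ -17.130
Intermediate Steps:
H(O) = -23/O
x = -394/23 (x = 2 - 22/((-23/(-20))) = 2 - 22/((-23*(-1/20))) = 2 - 22/23/20 = 2 - 22*20/23 = 2 - 1*440/23 = 2 - 440/23 = -394/23 ≈ -17.130)
1/(1957179 - 16*3486) + x = 1/(1957179 - 16*3486) - 394/23 = 1/(1957179 - 55776) - 394/23 = 1/1901403 - 394/23 = -749152759/43732269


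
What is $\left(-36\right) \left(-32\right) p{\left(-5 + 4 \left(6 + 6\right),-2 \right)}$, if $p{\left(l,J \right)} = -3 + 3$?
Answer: $0$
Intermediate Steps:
$p{\left(l,J \right)} = 0$
$\left(-36\right) \left(-32\right) p{\left(-5 + 4 \left(6 + 6\right),-2 \right)} = \left(-36\right) \left(-32\right) 0 = 1152 \cdot 0 = 0$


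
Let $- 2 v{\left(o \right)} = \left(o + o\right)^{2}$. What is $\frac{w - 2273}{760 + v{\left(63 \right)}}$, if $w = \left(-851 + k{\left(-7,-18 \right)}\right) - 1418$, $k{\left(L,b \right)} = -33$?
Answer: $\frac{4575}{7178} \approx 0.63736$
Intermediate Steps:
$v{\left(o \right)} = - 2 o^{2}$ ($v{\left(o \right)} = - \frac{\left(o + o\right)^{2}}{2} = - \frac{\left(2 o\right)^{2}}{2} = - \frac{4 o^{2}}{2} = - 2 o^{2}$)
$w = -2302$ ($w = \left(-851 - 33\right) - 1418 = -884 - 1418 = -2302$)
$\frac{w - 2273}{760 + v{\left(63 \right)}} = \frac{-2302 - 2273}{760 - 2 \cdot 63^{2}} = - \frac{4575}{760 - 7938} = - \frac{4575}{-7178} = \left(-4575\right) \left(- \frac{1}{7178}\right) = \frac{4575}{7178}$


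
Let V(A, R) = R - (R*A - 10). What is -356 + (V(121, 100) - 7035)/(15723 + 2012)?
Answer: -1266537/3547 ≈ -357.07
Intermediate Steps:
V(A, R) = 10 + R - A*R (V(A, R) = R - (A*R - 10) = R - (-10 + A*R) = R + (10 - A*R) = 10 + R - A*R)
-356 + (V(121, 100) - 7035)/(15723 + 2012) = -356 + ((10 + 100 - 1*121*100) - 7035)/(15723 + 2012) = -356 + ((10 + 100 - 12100) - 7035)/17735 = -356 + (-11990 - 7035)*(1/17735) = -356 - 19025*1/17735 = -356 - 3805/3547 = -1266537/3547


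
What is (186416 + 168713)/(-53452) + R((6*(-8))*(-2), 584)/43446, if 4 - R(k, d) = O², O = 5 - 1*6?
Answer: -2571462363/387045932 ≈ -6.6438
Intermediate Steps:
O = -1 (O = 5 - 6 = -1)
R(k, d) = 3 (R(k, d) = 4 - 1*(-1)² = 4 - 1*1 = 4 - 1 = 3)
(186416 + 168713)/(-53452) + R((6*(-8))*(-2), 584)/43446 = (186416 + 168713)/(-53452) + 3/43446 = 355129*(-1/53452) + 3*(1/43446) = -355129/53452 + 1/14482 = -2571462363/387045932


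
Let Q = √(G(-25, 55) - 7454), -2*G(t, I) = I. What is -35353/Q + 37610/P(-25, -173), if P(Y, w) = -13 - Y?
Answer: 18805/6 + 35353*I*√29926/14963 ≈ 3134.2 + 408.73*I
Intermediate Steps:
G(t, I) = -I/2
Q = I*√29926/2 (Q = √(-½*55 - 7454) = √(-55/2 - 7454) = √(-14963/2) = I*√29926/2 ≈ 86.496*I)
-35353/Q + 37610/P(-25, -173) = -35353*(-I*√29926/14963) + 37610/(-13 - 1*(-25)) = -(-35353)*I*√29926/14963 + 37610/(-13 + 25) = 35353*I*√29926/14963 + 37610/12 = 35353*I*√29926/14963 + 37610*(1/12) = 35353*I*√29926/14963 + 18805/6 = 18805/6 + 35353*I*√29926/14963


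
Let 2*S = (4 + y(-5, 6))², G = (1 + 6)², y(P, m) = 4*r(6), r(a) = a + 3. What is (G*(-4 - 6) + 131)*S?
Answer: -287200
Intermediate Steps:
r(a) = 3 + a
y(P, m) = 36 (y(P, m) = 4*(3 + 6) = 4*9 = 36)
G = 49 (G = 7² = 49)
S = 800 (S = (4 + 36)²/2 = (½)*40² = (½)*1600 = 800)
(G*(-4 - 6) + 131)*S = (49*(-4 - 6) + 131)*800 = (49*(-10) + 131)*800 = (-490 + 131)*800 = -359*800 = -287200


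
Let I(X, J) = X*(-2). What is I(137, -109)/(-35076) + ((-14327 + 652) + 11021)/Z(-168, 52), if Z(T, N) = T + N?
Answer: 5820218/254301 ≈ 22.887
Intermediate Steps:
Z(T, N) = N + T
I(X, J) = -2*X
I(137, -109)/(-35076) + ((-14327 + 652) + 11021)/Z(-168, 52) = -2*137/(-35076) + ((-14327 + 652) + 11021)/(52 - 168) = -274*(-1/35076) + (-13675 + 11021)/(-116) = 137/17538 - 2654*(-1/116) = 137/17538 + 1327/58 = 5820218/254301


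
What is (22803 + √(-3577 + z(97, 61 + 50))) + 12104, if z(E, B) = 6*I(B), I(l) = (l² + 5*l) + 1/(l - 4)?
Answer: 34907 + 7*√17215337/107 ≈ 35178.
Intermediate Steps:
I(l) = l² + 1/(-4 + l) + 5*l (I(l) = (l² + 5*l) + 1/(-4 + l) = l² + 1/(-4 + l) + 5*l)
z(E, B) = 6*(1 + B² + B³ - 20*B)/(-4 + B) (z(E, B) = 6*((1 + B² + B³ - 20*B)/(-4 + B)) = 6*(1 + B² + B³ - 20*B)/(-4 + B))
(22803 + √(-3577 + z(97, 61 + 50))) + 12104 = (22803 + √(-3577 + 6*(1 + (61 + 50)² + (61 + 50)³ - 20*(61 + 50))/(-4 + (61 + 50)))) + 12104 = (22803 + √(-3577 + 6*(1 + 111² + 111³ - 20*111)/(-4 + 111))) + 12104 = (22803 + √(-3577 + 6*(1 + 12321 + 1367631 - 2220)/107)) + 12104 = (22803 + √(-3577 + 6*(1/107)*1377733)) + 12104 = (22803 + √(-3577 + 8266398/107)) + 12104 = (22803 + √(7883659/107)) + 12104 = (22803 + 7*√17215337/107) + 12104 = 34907 + 7*√17215337/107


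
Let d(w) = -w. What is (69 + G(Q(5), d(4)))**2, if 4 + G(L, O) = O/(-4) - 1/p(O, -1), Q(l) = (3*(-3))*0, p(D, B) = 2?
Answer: 17161/4 ≈ 4290.3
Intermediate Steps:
Q(l) = 0 (Q(l) = -9*0 = 0)
G(L, O) = -9/2 - O/4 (G(L, O) = -4 + (O/(-4) - 1/2) = -4 + (O*(-1/4) - 1*1/2) = -4 + (-O/4 - 1/2) = -4 + (-1/2 - O/4) = -9/2 - O/4)
(69 + G(Q(5), d(4)))**2 = (69 + (-9/2 - (-1)*4/4))**2 = (69 + (-9/2 - 1/4*(-4)))**2 = (69 + (-9/2 + 1))**2 = (69 - 7/2)**2 = (131/2)**2 = 17161/4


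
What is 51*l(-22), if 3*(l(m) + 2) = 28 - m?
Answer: 748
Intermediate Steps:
l(m) = 22/3 - m/3 (l(m) = -2 + (28 - m)/3 = -2 + (28/3 - m/3) = 22/3 - m/3)
51*l(-22) = 51*(22/3 - 1/3*(-22)) = 51*(22/3 + 22/3) = 51*(44/3) = 748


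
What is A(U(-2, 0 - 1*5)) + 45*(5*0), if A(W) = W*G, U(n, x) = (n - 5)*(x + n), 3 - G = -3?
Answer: 294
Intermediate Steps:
G = 6 (G = 3 - 1*(-3) = 3 + 3 = 6)
U(n, x) = (-5 + n)*(n + x)
A(W) = 6*W (A(W) = W*6 = 6*W)
A(U(-2, 0 - 1*5)) + 45*(5*0) = 6*((-2)² - 5*(-2) - 5*(0 - 1*5) - 2*(0 - 1*5)) + 45*(5*0) = 6*(4 + 10 - 5*(0 - 5) - 2*(0 - 5)) + 45*0 = 6*(4 + 10 - 5*(-5) - 2*(-5)) + 0 = 6*(4 + 10 + 25 + 10) + 0 = 6*49 + 0 = 294 + 0 = 294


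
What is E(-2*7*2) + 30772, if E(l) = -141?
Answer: 30631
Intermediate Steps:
E(-2*7*2) + 30772 = -141 + 30772 = 30631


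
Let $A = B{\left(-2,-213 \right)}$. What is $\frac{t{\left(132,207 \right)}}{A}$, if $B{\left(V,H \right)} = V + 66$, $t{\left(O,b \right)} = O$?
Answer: $\frac{33}{16} \approx 2.0625$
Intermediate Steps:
$B{\left(V,H \right)} = 66 + V$
$A = 64$ ($A = 66 - 2 = 64$)
$\frac{t{\left(132,207 \right)}}{A} = \frac{132}{64} = 132 \cdot \frac{1}{64} = \frac{33}{16}$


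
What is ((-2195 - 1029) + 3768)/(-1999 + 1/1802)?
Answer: -980288/3602197 ≈ -0.27214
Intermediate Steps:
((-2195 - 1029) + 3768)/(-1999 + 1/1802) = (-3224 + 3768)/(-1999 + 1/1802) = 544/(-3602197/1802) = 544*(-1802/3602197) = -980288/3602197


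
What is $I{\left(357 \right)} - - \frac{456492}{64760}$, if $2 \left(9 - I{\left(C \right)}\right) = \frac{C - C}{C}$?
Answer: $\frac{259833}{16190} \approx 16.049$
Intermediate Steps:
$I{\left(C \right)} = 9$ ($I{\left(C \right)} = 9 - \frac{\left(C - C\right) \frac{1}{C}}{2} = 9 - \frac{0 \frac{1}{C}}{2} = 9 - 0 = 9 + 0 = 9$)
$I{\left(357 \right)} - - \frac{456492}{64760} = 9 - - \frac{456492}{64760} = 9 - \left(-456492\right) \frac{1}{64760} = 9 - - \frac{114123}{16190} = 9 + \frac{114123}{16190} = \frac{259833}{16190}$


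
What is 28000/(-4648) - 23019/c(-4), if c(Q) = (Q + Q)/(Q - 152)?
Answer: -74513503/166 ≈ -4.4888e+5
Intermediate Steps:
c(Q) = 2*Q/(-152 + Q) (c(Q) = (2*Q)/(-152 + Q) = 2*Q/(-152 + Q))
28000/(-4648) - 23019/c(-4) = 28000/(-4648) - 23019/(2*(-4)/(-152 - 4)) = 28000*(-1/4648) - 23019/(2*(-4)/(-156)) = -500/83 - 23019/(2*(-4)*(-1/156)) = -500/83 - 23019/2/39 = -500/83 - 23019*39/2 = -500/83 - 897741/2 = -74513503/166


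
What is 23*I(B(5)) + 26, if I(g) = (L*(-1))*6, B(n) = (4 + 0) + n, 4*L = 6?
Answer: -181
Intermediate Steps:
L = 3/2 (L = (1/4)*6 = 3/2 ≈ 1.5000)
B(n) = 4 + n
I(g) = -9 (I(g) = ((3/2)*(-1))*6 = -3/2*6 = -9)
23*I(B(5)) + 26 = 23*(-9) + 26 = -207 + 26 = -181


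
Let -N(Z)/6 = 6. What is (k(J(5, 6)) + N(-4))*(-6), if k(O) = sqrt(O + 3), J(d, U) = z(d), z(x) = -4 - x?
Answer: 216 - 6*I*sqrt(6) ≈ 216.0 - 14.697*I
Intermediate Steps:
J(d, U) = -4 - d
N(Z) = -36 (N(Z) = -6*6 = -36)
k(O) = sqrt(3 + O)
(k(J(5, 6)) + N(-4))*(-6) = (sqrt(3 + (-4 - 1*5)) - 36)*(-6) = (sqrt(3 + (-4 - 5)) - 36)*(-6) = (sqrt(3 - 9) - 36)*(-6) = (sqrt(-6) - 36)*(-6) = (I*sqrt(6) - 36)*(-6) = (-36 + I*sqrt(6))*(-6) = 216 - 6*I*sqrt(6)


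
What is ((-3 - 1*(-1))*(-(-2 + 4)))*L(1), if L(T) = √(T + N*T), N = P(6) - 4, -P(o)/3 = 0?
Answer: 4*I*√3 ≈ 6.9282*I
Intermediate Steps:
P(o) = 0 (P(o) = -3*0 = 0)
N = -4 (N = 0 - 4 = -4)
L(T) = √3*√(-T) (L(T) = √(T - 4*T) = √(-3*T) = √3*√(-T))
((-3 - 1*(-1))*(-(-2 + 4)))*L(1) = ((-3 - 1*(-1))*(-(-2 + 4)))*(√3*√(-1*1)) = ((-3 + 1)*(-1*2))*(√3*√(-1)) = (-2*(-2))*(√3*I) = 4*(I*√3) = 4*I*√3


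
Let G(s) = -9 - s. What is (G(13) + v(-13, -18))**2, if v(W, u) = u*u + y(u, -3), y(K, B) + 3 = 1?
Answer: 90000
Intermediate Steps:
y(K, B) = -2 (y(K, B) = -3 + 1 = -2)
v(W, u) = -2 + u**2 (v(W, u) = u*u - 2 = u**2 - 2 = -2 + u**2)
(G(13) + v(-13, -18))**2 = ((-9 - 1*13) + (-2 + (-18)**2))**2 = ((-9 - 13) + (-2 + 324))**2 = (-22 + 322)**2 = 300**2 = 90000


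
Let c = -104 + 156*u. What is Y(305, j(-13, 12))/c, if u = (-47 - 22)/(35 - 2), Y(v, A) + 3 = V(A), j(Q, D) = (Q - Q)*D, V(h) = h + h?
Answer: 33/4732 ≈ 0.0069738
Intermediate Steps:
V(h) = 2*h
j(Q, D) = 0 (j(Q, D) = 0*D = 0)
Y(v, A) = -3 + 2*A
u = -23/11 (u = -69/33 = -69*1/33 = -23/11 ≈ -2.0909)
c = -4732/11 (c = -104 + 156*(-23/11) = -104 - 3588/11 = -4732/11 ≈ -430.18)
Y(305, j(-13, 12))/c = (-3 + 2*0)/(-4732/11) = (-3 + 0)*(-11/4732) = -3*(-11/4732) = 33/4732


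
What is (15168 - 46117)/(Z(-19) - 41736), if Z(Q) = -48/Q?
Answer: 588031/792936 ≈ 0.74159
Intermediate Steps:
(15168 - 46117)/(Z(-19) - 41736) = (15168 - 46117)/(-48/(-19) - 41736) = -30949/(-48*(-1/19) - 41736) = -30949/(48/19 - 41736) = -30949/(-792936/19) = -30949*(-19/792936) = 588031/792936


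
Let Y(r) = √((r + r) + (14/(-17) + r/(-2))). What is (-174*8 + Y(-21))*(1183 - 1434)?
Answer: 349392 - 251*I*√37366/34 ≈ 3.4939e+5 - 1427.0*I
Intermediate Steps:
Y(r) = √(-14/17 + 3*r/2) (Y(r) = √(2*r + (14*(-1/17) + r*(-½))) = √(2*r + (-14/17 - r/2)) = √(-14/17 + 3*r/2))
(-174*8 + Y(-21))*(1183 - 1434) = (-174*8 + √(-952 + 1734*(-21))/34)*(1183 - 1434) = (-1392 + √(-952 - 36414)/34)*(-251) = (-1392 + √(-37366)/34)*(-251) = (-1392 + (I*√37366)/34)*(-251) = (-1392 + I*√37366/34)*(-251) = 349392 - 251*I*√37366/34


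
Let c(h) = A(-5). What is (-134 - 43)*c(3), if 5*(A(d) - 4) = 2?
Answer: -3894/5 ≈ -778.80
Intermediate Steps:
A(d) = 22/5 (A(d) = 4 + (⅕)*2 = 4 + ⅖ = 22/5)
c(h) = 22/5
(-134 - 43)*c(3) = (-134 - 43)*(22/5) = -177*22/5 = -3894/5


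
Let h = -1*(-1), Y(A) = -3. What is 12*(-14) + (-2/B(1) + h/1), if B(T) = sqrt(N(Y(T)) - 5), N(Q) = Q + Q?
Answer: -167 + 2*I*sqrt(11)/11 ≈ -167.0 + 0.60302*I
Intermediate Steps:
h = 1
N(Q) = 2*Q
B(T) = I*sqrt(11) (B(T) = sqrt(2*(-3) - 5) = sqrt(-6 - 5) = sqrt(-11) = I*sqrt(11))
12*(-14) + (-2/B(1) + h/1) = 12*(-14) + (-2*(-I*sqrt(11)/11) + 1/1) = -168 + (-(-2)*I*sqrt(11)/11 + 1*1) = -168 + (2*I*sqrt(11)/11 + 1) = -168 + (1 + 2*I*sqrt(11)/11) = -167 + 2*I*sqrt(11)/11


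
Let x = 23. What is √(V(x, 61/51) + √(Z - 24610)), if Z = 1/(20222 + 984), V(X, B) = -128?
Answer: √(-57560887808 + 21206*I*√11066980048754)/21206 ≈ 6.102 + 12.854*I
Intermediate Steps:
Z = 1/21206 ≈ 4.7156e-5
√(V(x, 61/51) + √(Z - 24610)) = √(-128 + √(1/21206 - 24610)) = √(-128 + √(-521879659/21206)) = √(-128 + I*√11066980048754/21206)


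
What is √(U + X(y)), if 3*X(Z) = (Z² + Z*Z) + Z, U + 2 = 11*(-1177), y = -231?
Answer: 2*√5637 ≈ 150.16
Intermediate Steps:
U = -12949 (U = -2 + 11*(-1177) = -2 - 12947 = -12949)
X(Z) = Z/3 + 2*Z²/3 (X(Z) = ((Z² + Z*Z) + Z)/3 = ((Z² + Z²) + Z)/3 = (2*Z² + Z)/3 = (Z + 2*Z²)/3 = Z/3 + 2*Z²/3)
√(U + X(y)) = √(-12949 + (⅓)*(-231)*(1 + 2*(-231))) = √(-12949 + (⅓)*(-231)*(1 - 462)) = √(-12949 + (⅓)*(-231)*(-461)) = √(-12949 + 35497) = √22548 = 2*√5637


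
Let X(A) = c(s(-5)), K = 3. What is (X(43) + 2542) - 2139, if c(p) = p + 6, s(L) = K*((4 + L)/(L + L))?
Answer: 4093/10 ≈ 409.30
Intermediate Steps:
s(L) = 3*(4 + L)/(2*L) (s(L) = 3*((4 + L)/(L + L)) = 3*((4 + L)/((2*L))) = 3*((4 + L)*(1/(2*L))) = 3*((4 + L)/(2*L)) = 3*(4 + L)/(2*L))
c(p) = 6 + p
X(A) = 63/10 (X(A) = 6 + (3/2 + 6/(-5)) = 6 + (3/2 + 6*(-⅕)) = 6 + (3/2 - 6/5) = 6 + 3/10 = 63/10)
(X(43) + 2542) - 2139 = (63/10 + 2542) - 2139 = 25483/10 - 2139 = 4093/10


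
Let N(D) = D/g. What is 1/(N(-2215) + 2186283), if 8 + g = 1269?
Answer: 1261/2756900648 ≈ 4.5740e-7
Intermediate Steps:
g = 1261 (g = -8 + 1269 = 1261)
N(D) = D/1261
1/(N(-2215) + 2186283) = 1/((1/1261)*(-2215) + 2186283) = 1/(-2215/1261 + 2186283) = 1/(2756900648/1261) = 1261/2756900648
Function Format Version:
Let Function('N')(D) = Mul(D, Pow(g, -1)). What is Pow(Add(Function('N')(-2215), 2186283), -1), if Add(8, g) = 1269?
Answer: Rational(1261, 2756900648) ≈ 4.5740e-7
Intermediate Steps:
g = 1261 (g = Add(-8, 1269) = 1261)
Function('N')(D) = Mul(Rational(1, 1261), D) (Function('N')(D) = Mul(D, Pow(1261, -1)) = Mul(D, Rational(1, 1261)) = Mul(Rational(1, 1261), D))
Pow(Add(Function('N')(-2215), 2186283), -1) = Pow(Add(Mul(Rational(1, 1261), -2215), 2186283), -1) = Pow(Add(Rational(-2215, 1261), 2186283), -1) = Pow(Rational(2756900648, 1261), -1) = Rational(1261, 2756900648)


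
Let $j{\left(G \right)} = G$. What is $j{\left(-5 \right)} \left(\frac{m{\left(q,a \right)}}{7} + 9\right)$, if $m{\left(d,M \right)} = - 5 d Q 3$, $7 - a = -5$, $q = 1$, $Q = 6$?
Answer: $\frac{135}{7} \approx 19.286$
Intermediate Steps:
$a = 12$ ($a = 7 - -5 = 7 + 5 = 12$)
$m{\left(d,M \right)} = - 90 d$ ($m{\left(d,M \right)} = - 5 d 6 \cdot 3 = - 5 \cdot 6 d 3 = - 30 d 3 = - 90 d$)
$j{\left(-5 \right)} \left(\frac{m{\left(q,a \right)}}{7} + 9\right) = - 5 \left(\frac{\left(-90\right) 1}{7} + 9\right) = - 5 \left(\left(-90\right) \frac{1}{7} + 9\right) = - 5 \left(- \frac{90}{7} + 9\right) = \left(-5\right) \left(- \frac{27}{7}\right) = \frac{135}{7}$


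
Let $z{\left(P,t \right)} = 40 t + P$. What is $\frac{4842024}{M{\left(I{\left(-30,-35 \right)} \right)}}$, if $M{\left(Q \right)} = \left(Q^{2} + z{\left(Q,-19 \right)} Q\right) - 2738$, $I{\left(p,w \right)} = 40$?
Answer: $- \frac{2421012}{14969} \approx -161.74$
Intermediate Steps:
$z{\left(P,t \right)} = P + 40 t$
$M{\left(Q \right)} = -2738 + Q^{2} + Q \left(-760 + Q\right)$ ($M{\left(Q \right)} = \left(Q^{2} + \left(Q + 40 \left(-19\right)\right) Q\right) - 2738 = \left(Q^{2} + \left(Q - 760\right) Q\right) - 2738 = \left(Q^{2} + \left(-760 + Q\right) Q\right) - 2738 = \left(Q^{2} + Q \left(-760 + Q\right)\right) - 2738 = -2738 + Q^{2} + Q \left(-760 + Q\right)$)
$\frac{4842024}{M{\left(I{\left(-30,-35 \right)} \right)}} = \frac{4842024}{-2738 + 40^{2} + 40 \left(-760 + 40\right)} = \frac{4842024}{-2738 + 1600 + 40 \left(-720\right)} = \frac{4842024}{-2738 + 1600 - 28800} = \frac{4842024}{-29938} = 4842024 \left(- \frac{1}{29938}\right) = - \frac{2421012}{14969}$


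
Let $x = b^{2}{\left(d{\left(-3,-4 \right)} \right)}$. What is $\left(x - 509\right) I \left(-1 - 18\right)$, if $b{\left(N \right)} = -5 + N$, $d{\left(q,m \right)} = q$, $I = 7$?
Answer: $59185$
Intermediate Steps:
$x = 64$ ($x = \left(-5 - 3\right)^{2} = \left(-8\right)^{2} = 64$)
$\left(x - 509\right) I \left(-1 - 18\right) = \left(64 - 509\right) 7 \left(-1 - 18\right) = - 445 \cdot 7 \left(-19\right) = \left(-445\right) \left(-133\right) = 59185$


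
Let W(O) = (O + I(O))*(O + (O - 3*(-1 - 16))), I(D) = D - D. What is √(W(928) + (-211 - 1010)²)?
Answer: √3260537 ≈ 1805.7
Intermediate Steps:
I(D) = 0
W(O) = O*(51 + 2*O) (W(O) = (O + 0)*(O + (O - 3*(-1 - 16))) = O*(O + (O - 3*(-17))) = O*(O + (O - 1*(-51))) = O*(O + (O + 51)) = O*(O + (51 + O)) = O*(51 + 2*O))
√(W(928) + (-211 - 1010)²) = √(928*(51 + 2*928) + (-211 - 1010)²) = √(928*(51 + 1856) + (-1221)²) = √(928*1907 + 1490841) = √(1769696 + 1490841) = √3260537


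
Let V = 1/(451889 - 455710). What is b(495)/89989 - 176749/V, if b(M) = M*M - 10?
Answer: 60774784917796/89989 ≈ 6.7536e+8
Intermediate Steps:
b(M) = -10 + M**2 (b(M) = M**2 - 10 = -10 + M**2)
V = -1/3821 (V = 1/(-3821) = -1/3821 ≈ -0.00026171)
b(495)/89989 - 176749/V = (-10 + 495**2)/89989 - 176749/(-1/3821) = (-10 + 245025)*(1/89989) - 176749*(-3821) = 245015*(1/89989) + 675357929 = 245015/89989 + 675357929 = 60774784917796/89989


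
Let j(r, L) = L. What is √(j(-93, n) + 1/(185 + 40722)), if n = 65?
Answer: 2*√27192478273/40907 ≈ 8.0623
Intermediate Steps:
√(j(-93, n) + 1/(185 + 40722)) = √(65 + 1/(185 + 40722)) = √(65 + 1/40907) = √(2658956/40907) = 2*√27192478273/40907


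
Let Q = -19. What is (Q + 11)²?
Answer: 64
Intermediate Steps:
(Q + 11)² = (-19 + 11)² = (-8)² = 64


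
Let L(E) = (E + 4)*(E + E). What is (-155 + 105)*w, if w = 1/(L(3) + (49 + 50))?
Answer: -50/141 ≈ -0.35461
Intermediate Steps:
L(E) = 2*E*(4 + E) (L(E) = (4 + E)*(2*E) = 2*E*(4 + E))
w = 1/141 (w = 1/(2*3*(4 + 3) + (49 + 50)) = 1/(2*3*7 + 99) = 1/(42 + 99) = 1/141 ≈ 0.0070922)
(-155 + 105)*w = (-155 + 105)*(1/141) = -50*1/141 = -50/141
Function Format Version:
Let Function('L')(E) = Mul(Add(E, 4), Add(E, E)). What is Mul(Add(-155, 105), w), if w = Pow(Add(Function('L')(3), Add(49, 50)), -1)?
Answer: Rational(-50, 141) ≈ -0.35461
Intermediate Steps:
Function('L')(E) = Mul(2, E, Add(4, E)) (Function('L')(E) = Mul(Add(4, E), Mul(2, E)) = Mul(2, E, Add(4, E)))
w = Rational(1, 141) (w = Pow(Add(Mul(2, 3, Add(4, 3)), Add(49, 50)), -1) = Pow(Add(Mul(2, 3, 7), 99), -1) = Pow(Add(42, 99), -1) = Pow(141, -1) = Rational(1, 141) ≈ 0.0070922)
Mul(Add(-155, 105), w) = Mul(Add(-155, 105), Rational(1, 141)) = Mul(-50, Rational(1, 141)) = Rational(-50, 141)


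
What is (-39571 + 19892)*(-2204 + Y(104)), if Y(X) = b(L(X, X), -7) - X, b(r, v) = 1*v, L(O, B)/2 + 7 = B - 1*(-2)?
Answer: 45556885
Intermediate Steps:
L(O, B) = -10 + 2*B (L(O, B) = -14 + 2*(B - 1*(-2)) = -14 + 2*(B + 2) = -14 + 2*(2 + B) = -14 + (4 + 2*B) = -10 + 2*B)
b(r, v) = v
Y(X) = -7 - X
(-39571 + 19892)*(-2204 + Y(104)) = (-39571 + 19892)*(-2204 + (-7 - 1*104)) = -19679*(-2204 + (-7 - 104)) = -19679*(-2204 - 111) = -19679*(-2315) = 45556885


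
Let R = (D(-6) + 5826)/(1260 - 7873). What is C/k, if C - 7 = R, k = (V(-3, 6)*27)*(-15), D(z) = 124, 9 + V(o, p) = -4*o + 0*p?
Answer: -791/157545 ≈ -0.0050208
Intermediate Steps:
V(o, p) = -9 - 4*o (V(o, p) = -9 + (-4*o + 0*p) = -9 + (-4*o + 0) = -9 - 4*o)
k = -1215 (k = ((-9 - 4*(-3))*27)*(-15) = ((-9 + 12)*27)*(-15) = (3*27)*(-15) = 81*(-15) = -1215)
R = -350/389 (R = (124 + 5826)/(1260 - 7873) = 5950/(-6613) = 5950*(-1/6613) = -350/389 ≈ -0.89974)
C = 2373/389 (C = 7 - 350/389 = 2373/389 ≈ 6.1003)
C/k = (2373/389)/(-1215) = (2373/389)*(-1/1215) = -791/157545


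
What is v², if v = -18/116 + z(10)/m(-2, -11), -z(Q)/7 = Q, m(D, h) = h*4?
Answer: 209764/101761 ≈ 2.0613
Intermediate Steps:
m(D, h) = 4*h
z(Q) = -7*Q
v = 458/319 (v = -18/116 + (-7*10)/((4*(-11))) = -18*1/116 - 70/(-44) = -9/58 - 70*(-1/44) = -9/58 + 35/22 = 458/319 ≈ 1.4357)
v² = (458/319)² = 209764/101761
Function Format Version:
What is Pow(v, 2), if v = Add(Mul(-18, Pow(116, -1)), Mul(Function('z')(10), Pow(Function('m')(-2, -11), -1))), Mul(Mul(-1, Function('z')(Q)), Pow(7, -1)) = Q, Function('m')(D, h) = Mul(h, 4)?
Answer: Rational(209764, 101761) ≈ 2.0613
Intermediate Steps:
Function('m')(D, h) = Mul(4, h)
Function('z')(Q) = Mul(-7, Q)
v = Rational(458, 319) (v = Add(Mul(-18, Pow(116, -1)), Mul(Mul(-7, 10), Pow(Mul(4, -11), -1))) = Add(Mul(-18, Rational(1, 116)), Mul(-70, Pow(-44, -1))) = Add(Rational(-9, 58), Mul(-70, Rational(-1, 44))) = Add(Rational(-9, 58), Rational(35, 22)) = Rational(458, 319) ≈ 1.4357)
Pow(v, 2) = Pow(Rational(458, 319), 2) = Rational(209764, 101761)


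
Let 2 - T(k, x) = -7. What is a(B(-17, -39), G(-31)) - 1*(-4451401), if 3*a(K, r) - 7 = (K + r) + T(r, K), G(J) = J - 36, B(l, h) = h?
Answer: 4451371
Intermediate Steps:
T(k, x) = 9 (T(k, x) = 2 - 1*(-7) = 2 + 7 = 9)
G(J) = -36 + J
a(K, r) = 16/3 + K/3 + r/3 (a(K, r) = 7/3 + ((K + r) + 9)/3 = 7/3 + (9 + K + r)/3 = 7/3 + (3 + K/3 + r/3) = 16/3 + K/3 + r/3)
a(B(-17, -39), G(-31)) - 1*(-4451401) = (16/3 + (⅓)*(-39) + (-36 - 31)/3) - 1*(-4451401) = (16/3 - 13 + (⅓)*(-67)) + 4451401 = (16/3 - 13 - 67/3) + 4451401 = -30 + 4451401 = 4451371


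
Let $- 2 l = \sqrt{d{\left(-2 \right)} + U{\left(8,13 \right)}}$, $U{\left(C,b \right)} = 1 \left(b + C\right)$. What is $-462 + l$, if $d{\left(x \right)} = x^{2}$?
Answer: $- \frac{929}{2} \approx -464.5$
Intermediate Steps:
$U{\left(C,b \right)} = C + b$ ($U{\left(C,b \right)} = 1 \left(C + b\right) = C + b$)
$l = - \frac{5}{2}$ ($l = - \frac{\sqrt{\left(-2\right)^{2} + \left(8 + 13\right)}}{2} = - \frac{\sqrt{4 + 21}}{2} = - \frac{\sqrt{25}}{2} = \left(- \frac{1}{2}\right) 5 = - \frac{5}{2} \approx -2.5$)
$-462 + l = -462 - \frac{5}{2} = - \frac{929}{2}$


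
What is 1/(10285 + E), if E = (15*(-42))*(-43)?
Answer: 1/37375 ≈ 2.6756e-5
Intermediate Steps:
E = 27090 (E = -630*(-43) = 27090)
1/(10285 + E) = 1/(10285 + 27090) = 1/37375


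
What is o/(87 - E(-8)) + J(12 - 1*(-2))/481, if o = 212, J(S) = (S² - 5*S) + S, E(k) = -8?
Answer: 115272/45695 ≈ 2.5226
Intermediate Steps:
J(S) = S² - 4*S
o/(87 - E(-8)) + J(12 - 1*(-2))/481 = 212/(87 - 1*(-8)) + ((12 - 1*(-2))*(-4 + (12 - 1*(-2))))/481 = 212/(87 + 8) + ((12 + 2)*(-4 + (12 + 2)))*(1/481) = 212/95 + (14*(-4 + 14))*(1/481) = 212*(1/95) + (14*10)*(1/481) = 212/95 + 140*(1/481) = 212/95 + 140/481 = 115272/45695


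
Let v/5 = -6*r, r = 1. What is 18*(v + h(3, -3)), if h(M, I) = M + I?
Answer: -540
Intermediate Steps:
h(M, I) = I + M
v = -30 (v = 5*(-6*1) = 5*(-6) = -30)
18*(v + h(3, -3)) = 18*(-30 + (-3 + 3)) = 18*(-30 + 0) = 18*(-30) = -540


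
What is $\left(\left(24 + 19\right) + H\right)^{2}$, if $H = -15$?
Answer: $784$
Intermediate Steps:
$\left(\left(24 + 19\right) + H\right)^{2} = \left(\left(24 + 19\right) - 15\right)^{2} = \left(43 - 15\right)^{2} = 28^{2} = 784$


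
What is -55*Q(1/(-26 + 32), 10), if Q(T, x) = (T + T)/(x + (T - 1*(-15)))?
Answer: -110/151 ≈ -0.72848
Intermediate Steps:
Q(T, x) = 2*T/(15 + T + x) (Q(T, x) = (2*T)/(x + (T + 15)) = (2*T)/(x + (15 + T)) = (2*T)/(15 + T + x) = 2*T/(15 + T + x))
-55*Q(1/(-26 + 32), 10) = -110/((-26 + 32)*(15 + 1/(-26 + 32) + 10)) = -110/(6*(15 + 1/6 + 10)) = -110/(6*(15 + ⅙ + 10)) = -110/(6*151/6) = -110*6/(6*151) = -55*2/151 = -110/151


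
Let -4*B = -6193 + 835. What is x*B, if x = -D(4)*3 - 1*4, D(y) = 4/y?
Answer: -18753/2 ≈ -9376.5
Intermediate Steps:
B = 2679/2 (B = -(-6193 + 835)/4 = -¼*(-5358) = 2679/2 ≈ 1339.5)
x = -7 (x = -4/4*3 - 1*4 = -4/4*3 - 4 = -1*1*3 - 4 = -1*3 - 4 = -3 - 4 = -7)
x*B = -7*2679/2 = -18753/2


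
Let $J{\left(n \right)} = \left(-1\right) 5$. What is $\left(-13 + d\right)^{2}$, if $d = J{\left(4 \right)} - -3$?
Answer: $225$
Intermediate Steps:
$J{\left(n \right)} = -5$
$d = -2$ ($d = -5 - -3 = -5 + 3 = -2$)
$\left(-13 + d\right)^{2} = \left(-13 - 2\right)^{2} = \left(-15\right)^{2} = 225$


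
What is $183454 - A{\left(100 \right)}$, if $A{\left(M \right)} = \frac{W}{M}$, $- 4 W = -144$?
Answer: $\frac{4586341}{25} \approx 1.8345 \cdot 10^{5}$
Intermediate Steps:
$W = 36$ ($W = \left(- \frac{1}{4}\right) \left(-144\right) = 36$)
$A{\left(M \right)} = \frac{36}{M}$
$183454 - A{\left(100 \right)} = 183454 - \frac{36}{100} = 183454 - 36 \cdot \frac{1}{100} = 183454 - \frac{9}{25} = \frac{4586341}{25}$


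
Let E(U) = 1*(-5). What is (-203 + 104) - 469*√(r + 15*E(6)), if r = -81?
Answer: -99 - 938*I*√39 ≈ -99.0 - 5857.8*I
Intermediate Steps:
E(U) = -5
(-203 + 104) - 469*√(r + 15*E(6)) = (-203 + 104) - 469*√(-81 + 15*(-5)) = -99 - 469*√(-81 - 75) = -99 - 938*I*√39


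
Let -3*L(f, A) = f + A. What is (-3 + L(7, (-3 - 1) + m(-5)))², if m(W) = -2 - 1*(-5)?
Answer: 25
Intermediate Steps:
m(W) = 3 (m(W) = -2 + 5 = 3)
L(f, A) = -A/3 - f/3 (L(f, A) = -(f + A)/3 = -(A + f)/3 = -A/3 - f/3)
(-3 + L(7, (-3 - 1) + m(-5)))² = (-3 + (-((-3 - 1) + 3)/3 - ⅓*7))² = (-3 + (-(-4 + 3)/3 - 7/3))² = (-3 + (-⅓*(-1) - 7/3))² = (-3 + (⅓ - 7/3))² = (-3 - 2)² = (-5)² = 25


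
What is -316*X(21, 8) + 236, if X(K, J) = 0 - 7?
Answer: 2448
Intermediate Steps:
X(K, J) = -7
-316*X(21, 8) + 236 = -316*(-7) + 236 = 2212 + 236 = 2448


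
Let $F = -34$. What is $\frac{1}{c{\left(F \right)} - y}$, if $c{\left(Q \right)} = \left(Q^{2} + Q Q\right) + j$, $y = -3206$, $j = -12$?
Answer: $\frac{1}{5506} \approx 0.00018162$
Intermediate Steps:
$c{\left(Q \right)} = -12 + 2 Q^{2}$ ($c{\left(Q \right)} = \left(Q^{2} + Q Q\right) - 12 = \left(Q^{2} + Q^{2}\right) - 12 = 2 Q^{2} - 12 = -12 + 2 Q^{2}$)
$\frac{1}{c{\left(F \right)} - y} = \frac{1}{\left(-12 + 2 \left(-34\right)^{2}\right) - -3206} = \frac{1}{\left(-12 + 2 \cdot 1156\right) + 3206} = \frac{1}{\left(-12 + 2312\right) + 3206} = \frac{1}{2300 + 3206} = \frac{1}{5506}$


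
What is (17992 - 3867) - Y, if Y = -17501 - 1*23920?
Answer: 55546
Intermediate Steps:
Y = -41421 (Y = -17501 - 23920 = -41421)
(17992 - 3867) - Y = (17992 - 3867) - 1*(-41421) = 14125 + 41421 = 55546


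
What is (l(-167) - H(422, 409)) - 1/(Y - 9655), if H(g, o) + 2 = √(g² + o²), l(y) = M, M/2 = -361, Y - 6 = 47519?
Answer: -27266401/37870 - √345365 ≈ -1307.7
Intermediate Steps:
Y = 47525 (Y = 6 + 47519 = 47525)
M = -722 (M = 2*(-361) = -722)
l(y) = -722
H(g, o) = -2 + √(g² + o²)
(l(-167) - H(422, 409)) - 1/(Y - 9655) = (-722 - (-2 + √(422² + 409²))) - 1/(47525 - 9655) = (-722 - (-2 + √(178084 + 167281))) - 1/37870 = (-722 - (-2 + √345365)) - 1*1/37870 = (-722 + (2 - √345365)) - 1/37870 = (-720 - √345365) - 1/37870 = -27266401/37870 - √345365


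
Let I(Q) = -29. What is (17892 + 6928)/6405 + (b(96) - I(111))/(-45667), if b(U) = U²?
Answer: 214848143/58499427 ≈ 3.6727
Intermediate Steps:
(17892 + 6928)/6405 + (b(96) - I(111))/(-45667) = (17892 + 6928)/6405 + (96² - 1*(-29))/(-45667) = 24820*(1/6405) + (9216 + 29)*(-1/45667) = 4964/1281 + 9245*(-1/45667) = 4964/1281 - 9245/45667 = 214848143/58499427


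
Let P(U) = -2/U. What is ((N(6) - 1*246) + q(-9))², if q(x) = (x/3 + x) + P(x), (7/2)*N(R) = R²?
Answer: 243110464/3969 ≈ 61252.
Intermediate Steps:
N(R) = 2*R²/7
q(x) = -2/x + 4*x/3 (q(x) = (x/3 + x) - 2/x = 4*x/3 - 2/x = -2/x + 4*x/3)
((N(6) - 1*246) + q(-9))² = (((2/7)*6² - 1*246) + (-2/(-9) + (4/3)*(-9)))² = (((2/7)*36 - 246) + (-2*(-⅑) - 12))² = ((72/7 - 246) + (2/9 - 12))² = (-1650/7 - 106/9)² = (-15592/63)² = 243110464/3969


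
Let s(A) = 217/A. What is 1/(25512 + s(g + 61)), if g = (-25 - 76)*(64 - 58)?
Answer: 545/13903823 ≈ 3.9198e-5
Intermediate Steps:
g = -606 (g = -101*6 = -606)
1/(25512 + s(g + 61)) = 1/(25512 + 217/(-606 + 61)) = 1/(25512 + 217/(-545)) = 1/(25512 + 217*(-1/545)) = 1/(25512 - 217/545) = 1/(13903823/545) = 545/13903823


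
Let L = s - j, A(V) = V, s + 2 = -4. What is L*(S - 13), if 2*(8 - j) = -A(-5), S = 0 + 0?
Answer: 299/2 ≈ 149.50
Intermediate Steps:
S = 0
s = -6 (s = -2 - 4 = -6)
j = 11/2 (j = 8 - (-1)*(-5)/2 = 8 - ½*5 = 8 - 5/2 = 11/2 ≈ 5.5000)
L = -23/2 (L = -6 - 1*11/2 = -6 - 11/2 = -23/2 ≈ -11.500)
L*(S - 13) = -23*(0 - 13)/2 = -23/2*(-13) = 299/2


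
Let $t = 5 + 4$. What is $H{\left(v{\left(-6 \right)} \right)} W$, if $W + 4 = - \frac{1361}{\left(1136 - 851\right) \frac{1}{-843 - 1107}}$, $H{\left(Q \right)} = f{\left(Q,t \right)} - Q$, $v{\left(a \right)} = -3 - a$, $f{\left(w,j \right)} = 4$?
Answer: $\frac{176854}{19} \approx 9308.1$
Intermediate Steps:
$t = 9$
$H{\left(Q \right)} = 4 - Q$
$W = \frac{176854}{19}$ ($W = -4 - \frac{1361}{\left(1136 - 851\right) \frac{1}{-843 - 1107}} = -4 - \frac{1361}{285 \frac{1}{-1950}} = -4 - \frac{1361}{285 \left(- \frac{1}{1950}\right)} = -4 - \frac{1361}{- \frac{19}{130}} = -4 - - \frac{176930}{19} = -4 + \frac{176930}{19} = \frac{176854}{19} \approx 9308.1$)
$H{\left(v{\left(-6 \right)} \right)} W = \left(4 - \left(-3 - -6\right)\right) \frac{176854}{19} = \left(4 - \left(-3 + 6\right)\right) \frac{176854}{19} = \left(4 - 3\right) \frac{176854}{19} = 1 \cdot \frac{176854}{19} = \frac{176854}{19}$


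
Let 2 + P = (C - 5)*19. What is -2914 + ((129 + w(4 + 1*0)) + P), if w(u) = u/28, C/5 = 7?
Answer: -15518/7 ≈ -2216.9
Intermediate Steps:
C = 35 (C = 5*7 = 35)
w(u) = u/28 (w(u) = u*(1/28) = u/28)
P = 568 (P = -2 + (35 - 5)*19 = -2 + 30*19 = -2 + 570 = 568)
-2914 + ((129 + w(4 + 1*0)) + P) = -2914 + ((129 + (4 + 1*0)/28) + 568) = -2914 + ((129 + (4 + 0)/28) + 568) = -2914 + ((129 + (1/28)*4) + 568) = -2914 + ((129 + 1/7) + 568) = -2914 + (904/7 + 568) = -2914 + 4880/7 = -15518/7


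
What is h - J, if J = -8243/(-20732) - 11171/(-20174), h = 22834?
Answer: 4774931254729/209123684 ≈ 22833.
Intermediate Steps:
J = 198945727/209123684 (J = -8243*(-1/20732) - 11171*(-1/20174) = 8243/20732 + 11171/20174 = 198945727/209123684 ≈ 0.95133)
h - J = 22834 - 1*198945727/209123684 = 22834 - 198945727/209123684 = 4774931254729/209123684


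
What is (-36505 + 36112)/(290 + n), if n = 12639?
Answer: -393/12929 ≈ -0.030397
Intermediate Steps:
(-36505 + 36112)/(290 + n) = (-36505 + 36112)/(290 + 12639) = -393/12929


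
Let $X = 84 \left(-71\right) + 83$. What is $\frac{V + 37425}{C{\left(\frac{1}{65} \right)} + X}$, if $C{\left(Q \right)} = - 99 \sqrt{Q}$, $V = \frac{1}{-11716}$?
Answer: $- \frac{167612231112235}{26338630219424} + \frac{43408658601 \sqrt{65}}{26338630219424} \approx -6.3505$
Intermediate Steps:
$V = - \frac{1}{11716} \approx -8.5353 \cdot 10^{-5}$
$X = -5881$ ($X = -5964 + 83 = -5881$)
$\frac{V + 37425}{C{\left(\frac{1}{65} \right)} + X} = \frac{- \frac{1}{11716} + 37425}{- 99 \sqrt{\frac{1}{65}} - 5881} = \frac{438471299}{11716 \left(- \frac{99}{\sqrt{65}} - 5881\right)} = \frac{438471299}{11716 \left(- 99 \frac{\sqrt{65}}{65} - 5881\right)} = \frac{438471299}{11716 \left(- \frac{99 \sqrt{65}}{65} - 5881\right)} = \frac{438471299}{11716 \left(-5881 - \frac{99 \sqrt{65}}{65}\right)}$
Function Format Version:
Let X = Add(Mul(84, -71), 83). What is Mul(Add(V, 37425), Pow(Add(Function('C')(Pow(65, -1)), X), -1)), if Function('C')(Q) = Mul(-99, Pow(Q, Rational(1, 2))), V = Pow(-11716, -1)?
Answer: Add(Rational(-167612231112235, 26338630219424), Mul(Rational(43408658601, 26338630219424), Pow(65, Rational(1, 2)))) ≈ -6.3505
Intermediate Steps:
V = Rational(-1, 11716) ≈ -8.5353e-5
X = -5881 (X = Add(-5964, 83) = -5881)
Mul(Add(V, 37425), Pow(Add(Function('C')(Pow(65, -1)), X), -1)) = Mul(Add(Rational(-1, 11716), 37425), Pow(Add(Mul(-99, Pow(Pow(65, -1), Rational(1, 2))), -5881), -1)) = Mul(Rational(438471299, 11716), Pow(Add(Mul(-99, Pow(Rational(1, 65), Rational(1, 2))), -5881), -1)) = Mul(Rational(438471299, 11716), Pow(Add(Mul(-99, Mul(Rational(1, 65), Pow(65, Rational(1, 2)))), -5881), -1)) = Mul(Rational(438471299, 11716), Pow(Add(Mul(Rational(-99, 65), Pow(65, Rational(1, 2))), -5881), -1)) = Mul(Rational(438471299, 11716), Pow(Add(-5881, Mul(Rational(-99, 65), Pow(65, Rational(1, 2)))), -1))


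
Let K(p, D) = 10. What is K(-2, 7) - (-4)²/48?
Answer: 29/3 ≈ 9.6667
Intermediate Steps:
K(-2, 7) - (-4)²/48 = 10 - (-4)²/48 = 10 - 16/48 = 10 - 1*⅓ = 10 - ⅓ = 29/3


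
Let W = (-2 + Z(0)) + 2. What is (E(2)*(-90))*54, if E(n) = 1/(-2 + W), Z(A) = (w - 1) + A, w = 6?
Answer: -1620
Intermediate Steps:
Z(A) = 5 + A (Z(A) = (6 - 1) + A = 5 + A)
W = 5 (W = (-2 + (5 + 0)) + 2 = (-2 + 5) + 2 = 3 + 2 = 5)
E(n) = ⅓ (E(n) = 1/(-2 + 5) = 1/3 = ⅓)
(E(2)*(-90))*54 = ((⅓)*(-90))*54 = -30*54 = -1620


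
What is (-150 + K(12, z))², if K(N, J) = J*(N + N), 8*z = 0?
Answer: 22500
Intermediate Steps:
z = 0 (z = (⅛)*0 = 0)
K(N, J) = 2*J*N (K(N, J) = J*(2*N) = 2*J*N)
(-150 + K(12, z))² = (-150 + 2*0*12)² = (-150 + 0)² = (-150)² = 22500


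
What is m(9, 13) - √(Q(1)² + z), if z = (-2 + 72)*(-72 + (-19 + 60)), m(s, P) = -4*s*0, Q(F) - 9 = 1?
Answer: -3*I*√230 ≈ -45.497*I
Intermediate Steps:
Q(F) = 10 (Q(F) = 9 + 1 = 10)
m(s, P) = 0
z = -2170 (z = 70*(-72 + 41) = 70*(-31) = -2170)
m(9, 13) - √(Q(1)² + z) = 0 - √(10² - 2170) = 0 - √(100 - 2170) = 0 - √(-2070) = 0 - 3*I*√230 = -3*I*√230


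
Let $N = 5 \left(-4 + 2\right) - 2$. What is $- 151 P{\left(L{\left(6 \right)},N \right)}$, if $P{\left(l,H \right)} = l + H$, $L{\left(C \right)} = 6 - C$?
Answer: $1812$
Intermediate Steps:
$N = -12$ ($N = 5 \left(-2\right) - 2 = -10 - 2 = -12$)
$P{\left(l,H \right)} = H + l$
$- 151 P{\left(L{\left(6 \right)},N \right)} = - 151 \left(-12 + \left(6 - 6\right)\right) = - 151 \left(-12 + 0\right) = \left(-151\right) \left(-12\right) = 1812$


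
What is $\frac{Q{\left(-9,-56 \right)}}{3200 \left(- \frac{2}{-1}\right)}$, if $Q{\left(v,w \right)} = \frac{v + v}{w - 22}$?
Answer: $\frac{3}{83200} \approx 3.6058 \cdot 10^{-5}$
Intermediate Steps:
$Q{\left(v,w \right)} = \frac{2 v}{-22 + w}$
$\frac{Q{\left(-9,-56 \right)}}{3200 \left(- \frac{2}{-1}\right)} = \frac{2 \left(-9\right) \frac{1}{-22 - 56}}{3200 \left(- \frac{2}{-1}\right)} = \frac{2 \left(-9\right) \frac{1}{-78}}{3200 \left(\left(-2\right) \left(-1\right)\right)} = \frac{2 \left(-9\right) \left(- \frac{1}{78}\right)}{3200 \cdot 2} = \frac{3}{13 \cdot 6400} = \frac{3}{13} \cdot \frac{1}{6400} = \frac{3}{83200}$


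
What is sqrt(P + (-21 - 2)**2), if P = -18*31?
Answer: I*sqrt(29) ≈ 5.3852*I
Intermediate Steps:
P = -558
sqrt(P + (-21 - 2)**2) = sqrt(-558 + (-21 - 2)**2) = sqrt(-558 + (-23)**2) = sqrt(-558 + 529) = sqrt(-29) = I*sqrt(29)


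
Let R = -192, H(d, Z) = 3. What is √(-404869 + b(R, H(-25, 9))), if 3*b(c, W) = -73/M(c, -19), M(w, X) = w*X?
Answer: I*√84186841771/456 ≈ 636.29*I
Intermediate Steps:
M(w, X) = X*w
b(c, W) = 73/(57*c) (b(c, W) = (-73*(-1/(19*c)))/3 = (-(-73)/(19*c))/3 = (73/(19*c))/3 = 73/(57*c))
√(-404869 + b(R, H(-25, 9))) = √(-404869 + (73/57)/(-192)) = √(-404869 + (73/57)*(-1/192)) = √(-404869 - 73/10944) = √(-4430886409/10944) = I*√84186841771/456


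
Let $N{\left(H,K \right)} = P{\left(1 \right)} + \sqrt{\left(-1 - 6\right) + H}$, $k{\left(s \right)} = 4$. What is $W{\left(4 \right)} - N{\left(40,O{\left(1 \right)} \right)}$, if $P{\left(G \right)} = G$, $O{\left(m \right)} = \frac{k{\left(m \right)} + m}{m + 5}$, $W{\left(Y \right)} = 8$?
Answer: $7 - \sqrt{33} \approx 1.2554$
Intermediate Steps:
$O{\left(m \right)} = \frac{4 + m}{5 + m}$ ($O{\left(m \right)} = \frac{4 + m}{m + 5} = \frac{4 + m}{5 + m}$)
$N{\left(H,K \right)} = 1 + \sqrt{-7 + H}$ ($N{\left(H,K \right)} = 1 + \sqrt{\left(-1 - 6\right) + H} = 1 + \sqrt{-7 + H}$)
$W{\left(4 \right)} - N{\left(40,O{\left(1 \right)} \right)} = 8 - \left(1 + \sqrt{-7 + 40}\right) = 8 - \left(1 + \sqrt{33}\right) = 7 - \sqrt{33}$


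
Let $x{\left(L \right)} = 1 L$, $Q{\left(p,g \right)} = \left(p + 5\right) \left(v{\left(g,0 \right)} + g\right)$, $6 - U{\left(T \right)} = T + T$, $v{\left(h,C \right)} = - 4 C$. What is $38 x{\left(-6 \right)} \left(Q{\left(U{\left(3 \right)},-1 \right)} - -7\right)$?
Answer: $-456$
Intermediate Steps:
$U{\left(T \right)} = 6 - 2 T$ ($U{\left(T \right)} = 6 - \left(T + T\right) = 6 - 2 T$)
$Q{\left(p,g \right)} = g \left(5 + p\right)$ ($Q{\left(p,g \right)} = \left(p + 5\right) \left(\left(-4\right) 0 + g\right) = \left(5 + p\right) \left(0 + g\right) = \left(5 + p\right) g = g \left(5 + p\right)$)
$x{\left(L \right)} = L$
$38 x{\left(-6 \right)} \left(Q{\left(U{\left(3 \right)},-1 \right)} - -7\right) = 38 \left(-6\right) \left(- (5 + \left(6 - 6\right)) - -7\right) = - 228 \left(- (5 + \left(6 - 6\right)) + 7\right) = - 228 \left(- (5 + 0) + 7\right) = - 228 \left(\left(-1\right) 5 + 7\right) = - 228 \left(-5 + 7\right) = \left(-228\right) 2 = -456$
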